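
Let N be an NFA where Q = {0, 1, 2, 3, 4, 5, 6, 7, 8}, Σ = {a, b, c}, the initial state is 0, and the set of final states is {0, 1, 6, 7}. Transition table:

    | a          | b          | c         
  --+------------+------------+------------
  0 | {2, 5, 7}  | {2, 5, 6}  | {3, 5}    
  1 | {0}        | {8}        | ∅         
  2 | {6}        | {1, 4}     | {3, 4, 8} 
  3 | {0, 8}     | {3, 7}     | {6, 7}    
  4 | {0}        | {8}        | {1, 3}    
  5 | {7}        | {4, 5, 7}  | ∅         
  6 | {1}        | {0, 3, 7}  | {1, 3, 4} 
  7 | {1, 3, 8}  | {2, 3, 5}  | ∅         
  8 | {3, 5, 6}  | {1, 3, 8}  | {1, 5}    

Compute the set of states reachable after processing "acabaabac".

{1, 3, 4, 5, 6, 7, 8}

Start in {0}.
Read 'a': 0→{2, 5, 7}; now {2, 5, 7}.
Read 'c': 2→{3, 4, 8}, 5→∅, 7→∅; now {3, 4, 8}.
Read 'a': 3→{0, 8}, 4→{0}, 8→{3, 5, 6}; now {0, 3, 5, 6, 8}.
Read 'b': 0→{2, 5, 6}, 3→{3, 7}, 5→{4, 5, 7}, 6→{0, 3, 7}, 8→{1, 3, 8}; now {0, 1, 2, 3, 4, 5, 6, 7, 8}.
Read 'a': 0→{2, 5, 7}, 1→{0}, 2→{6}, 3→{0, 8}, 4→{0}, 5→{7}, 6→{1}, 7→{1, 3, 8}, 8→{3, 5, 6}; now {0, 1, 2, 3, 5, 6, 7, 8}.
Read 'a': 0→{2, 5, 7}, 1→{0}, 2→{6}, 3→{0, 8}, 5→{7}, 6→{1}, 7→{1, 3, 8}, 8→{3, 5, 6}; now {0, 1, 2, 3, 5, 6, 7, 8}.
Read 'b': 0→{2, 5, 6}, 1→{8}, 2→{1, 4}, 3→{3, 7}, 5→{4, 5, 7}, 6→{0, 3, 7}, 7→{2, 3, 5}, 8→{1, 3, 8}; now {0, 1, 2, 3, 4, 5, 6, 7, 8}.
Read 'a': 0→{2, 5, 7}, 1→{0}, 2→{6}, 3→{0, 8}, 4→{0}, 5→{7}, 6→{1}, 7→{1, 3, 8}, 8→{3, 5, 6}; now {0, 1, 2, 3, 5, 6, 7, 8}.
Read 'c': 0→{3, 5}, 1→∅, 2→{3, 4, 8}, 3→{6, 7}, 5→∅, 6→{1, 3, 4}, 7→∅, 8→{1, 5}; now {1, 3, 4, 5, 6, 7, 8}.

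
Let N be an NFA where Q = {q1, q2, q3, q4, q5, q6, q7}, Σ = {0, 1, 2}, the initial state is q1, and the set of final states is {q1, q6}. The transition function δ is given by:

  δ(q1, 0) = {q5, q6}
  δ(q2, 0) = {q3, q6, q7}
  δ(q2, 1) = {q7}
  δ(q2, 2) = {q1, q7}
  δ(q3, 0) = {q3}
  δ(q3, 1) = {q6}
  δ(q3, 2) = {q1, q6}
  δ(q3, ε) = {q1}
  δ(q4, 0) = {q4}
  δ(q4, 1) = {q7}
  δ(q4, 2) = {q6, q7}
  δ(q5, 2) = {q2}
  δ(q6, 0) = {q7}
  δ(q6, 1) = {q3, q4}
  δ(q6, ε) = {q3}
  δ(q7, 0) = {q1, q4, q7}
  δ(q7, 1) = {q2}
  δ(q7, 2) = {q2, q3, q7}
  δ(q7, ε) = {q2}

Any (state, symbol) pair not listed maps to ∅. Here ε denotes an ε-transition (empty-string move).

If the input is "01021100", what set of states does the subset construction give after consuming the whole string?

{q1, q2, q3, q4, q5, q6, q7}

Start in {q1}.
Read '0': q1→{q5, q6}; union {q5, q6}; ε-closure = {q1, q3, q5, q6}.
Read '1': q1→∅, q3→{q6}, q5→∅, q6→{q3, q4}; union {q3, q4, q6}; ε-closure = {q1, q3, q4, q6}.
Read '0': q1→{q5, q6}, q3→{q3}, q4→{q4}, q6→{q7}; union {q3, q4, q5, q6, q7}; ε-closure = {q1, q2, q3, q4, q5, q6, q7}.
Read '2': q1→∅, q2→{q1, q7}, q3→{q1, q6}, q4→{q6, q7}, q5→{q2}, q6→∅, q7→{q2, q3, q7}; now {q1, q2, q3, q6, q7}.
Read '1': q1→∅, q2→{q7}, q3→{q6}, q6→{q3, q4}, q7→{q2}; union {q2, q3, q4, q6, q7}; ε-closure = {q1, q2, q3, q4, q6, q7}.
Read '1': q1→∅, q2→{q7}, q3→{q6}, q4→{q7}, q6→{q3, q4}, q7→{q2}; union {q2, q3, q4, q6, q7}; ε-closure = {q1, q2, q3, q4, q6, q7}.
Read '0': q1→{q5, q6}, q2→{q3, q6, q7}, q3→{q3}, q4→{q4}, q6→{q7}, q7→{q1, q4, q7}; union {q1, q3, q4, q5, q6, q7}; ε-closure = {q1, q2, q3, q4, q5, q6, q7}.
Read '0': q1→{q5, q6}, q2→{q3, q6, q7}, q3→{q3}, q4→{q4}, q5→∅, q6→{q7}, q7→{q1, q4, q7}; union {q1, q3, q4, q5, q6, q7}; ε-closure = {q1, q2, q3, q4, q5, q6, q7}.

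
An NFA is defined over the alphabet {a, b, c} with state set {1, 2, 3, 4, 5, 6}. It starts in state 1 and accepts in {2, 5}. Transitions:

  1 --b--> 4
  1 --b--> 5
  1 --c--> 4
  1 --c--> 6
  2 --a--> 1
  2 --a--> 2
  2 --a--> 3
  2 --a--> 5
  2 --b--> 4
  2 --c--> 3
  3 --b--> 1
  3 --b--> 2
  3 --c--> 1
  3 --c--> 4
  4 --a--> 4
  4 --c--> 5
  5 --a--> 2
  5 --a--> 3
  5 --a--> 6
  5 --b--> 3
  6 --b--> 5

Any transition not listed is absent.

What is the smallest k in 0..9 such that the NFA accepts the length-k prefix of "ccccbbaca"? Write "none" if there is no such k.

2

Start in {1}.
Read 'c': 1→{4, 6}; now {4, 6}.
Read 'c': 4→{5}, 6→∅; now {5}.
None of the earlier sets intersect F, but {5} does.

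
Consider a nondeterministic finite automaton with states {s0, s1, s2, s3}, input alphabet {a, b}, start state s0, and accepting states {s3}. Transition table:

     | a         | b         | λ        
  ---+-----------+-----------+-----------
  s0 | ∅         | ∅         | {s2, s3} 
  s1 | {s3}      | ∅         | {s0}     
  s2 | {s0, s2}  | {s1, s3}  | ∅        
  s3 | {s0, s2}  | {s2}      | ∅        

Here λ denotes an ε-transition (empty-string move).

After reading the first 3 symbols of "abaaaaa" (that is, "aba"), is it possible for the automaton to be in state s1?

No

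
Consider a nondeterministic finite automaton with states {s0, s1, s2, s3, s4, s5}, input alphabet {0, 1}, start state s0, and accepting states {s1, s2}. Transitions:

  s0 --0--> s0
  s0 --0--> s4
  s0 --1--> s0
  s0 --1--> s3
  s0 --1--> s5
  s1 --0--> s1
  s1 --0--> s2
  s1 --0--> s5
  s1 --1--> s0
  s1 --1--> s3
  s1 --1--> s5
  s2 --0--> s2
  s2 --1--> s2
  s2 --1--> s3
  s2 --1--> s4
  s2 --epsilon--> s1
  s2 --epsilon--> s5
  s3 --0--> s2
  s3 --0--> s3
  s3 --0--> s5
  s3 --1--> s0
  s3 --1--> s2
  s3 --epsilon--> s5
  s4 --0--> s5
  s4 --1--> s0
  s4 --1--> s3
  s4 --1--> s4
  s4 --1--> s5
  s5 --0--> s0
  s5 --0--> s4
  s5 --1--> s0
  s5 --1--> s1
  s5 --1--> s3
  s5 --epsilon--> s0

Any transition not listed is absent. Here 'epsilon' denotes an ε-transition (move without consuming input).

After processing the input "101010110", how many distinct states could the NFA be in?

6

Start in {s0}.
Read '1': s0→{s0, s3, s5}; now {s0, s3, s5}.
Read '0': s0→{s0, s4}, s3→{s2, s3, s5}, s5→{s0, s4}; union {s0, s2, s3, s4, s5}; ε-closure = {s0, s1, s2, s3, s4, s5}.
Read '1': s0→{s0, s3, s5}, s1→{s0, s3, s5}, s2→{s2, s3, s4}, s3→{s0, s2}, s4→{s0, s3, s4, s5}, s5→{s0, s1, s3}; now {s0, s1, s2, s3, s4, s5}.
Read '0': s0→{s0, s4}, s1→{s1, s2, s5}, s2→{s2}, s3→{s2, s3, s5}, s4→{s5}, s5→{s0, s4}; now {s0, s1, s2, s3, s4, s5}.
Read '1': s0→{s0, s3, s5}, s1→{s0, s3, s5}, s2→{s2, s3, s4}, s3→{s0, s2}, s4→{s0, s3, s4, s5}, s5→{s0, s1, s3}; now {s0, s1, s2, s3, s4, s5}.
Read '0': s0→{s0, s4}, s1→{s1, s2, s5}, s2→{s2}, s3→{s2, s3, s5}, s4→{s5}, s5→{s0, s4}; now {s0, s1, s2, s3, s4, s5}.
Read '1': s0→{s0, s3, s5}, s1→{s0, s3, s5}, s2→{s2, s3, s4}, s3→{s0, s2}, s4→{s0, s3, s4, s5}, s5→{s0, s1, s3}; now {s0, s1, s2, s3, s4, s5}.
Read '1': s0→{s0, s3, s5}, s1→{s0, s3, s5}, s2→{s2, s3, s4}, s3→{s0, s2}, s4→{s0, s3, s4, s5}, s5→{s0, s1, s3}; now {s0, s1, s2, s3, s4, s5}.
Read '0': s0→{s0, s4}, s1→{s1, s2, s5}, s2→{s2}, s3→{s2, s3, s5}, s4→{s5}, s5→{s0, s4}; now {s0, s1, s2, s3, s4, s5}.
That set has 6 states.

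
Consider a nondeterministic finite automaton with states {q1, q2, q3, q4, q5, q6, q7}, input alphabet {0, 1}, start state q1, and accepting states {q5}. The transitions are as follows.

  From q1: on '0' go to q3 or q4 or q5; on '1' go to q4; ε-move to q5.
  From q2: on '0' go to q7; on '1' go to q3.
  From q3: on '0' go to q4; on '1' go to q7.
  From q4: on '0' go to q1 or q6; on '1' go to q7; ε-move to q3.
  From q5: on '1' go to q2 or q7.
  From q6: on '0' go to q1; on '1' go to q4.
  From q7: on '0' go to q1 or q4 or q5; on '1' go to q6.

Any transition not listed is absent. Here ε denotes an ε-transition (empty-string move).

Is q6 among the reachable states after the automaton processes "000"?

Yes

Start: ε-closure({q1}) = {q1, q5}.
Read '0': q1→{q3, q4, q5}, q5→∅; now {q3, q4, q5}.
Read '0': q3→{q4}, q4→{q1, q6}, q5→∅; union {q1, q4, q6}; ε-closure = {q1, q3, q4, q5, q6}.
Read '0': q1→{q3, q4, q5}, q3→{q4}, q4→{q1, q6}, q5→∅, q6→{q1}; now {q1, q3, q4, q5, q6}.
State q6 is in {q1, q3, q4, q5, q6}.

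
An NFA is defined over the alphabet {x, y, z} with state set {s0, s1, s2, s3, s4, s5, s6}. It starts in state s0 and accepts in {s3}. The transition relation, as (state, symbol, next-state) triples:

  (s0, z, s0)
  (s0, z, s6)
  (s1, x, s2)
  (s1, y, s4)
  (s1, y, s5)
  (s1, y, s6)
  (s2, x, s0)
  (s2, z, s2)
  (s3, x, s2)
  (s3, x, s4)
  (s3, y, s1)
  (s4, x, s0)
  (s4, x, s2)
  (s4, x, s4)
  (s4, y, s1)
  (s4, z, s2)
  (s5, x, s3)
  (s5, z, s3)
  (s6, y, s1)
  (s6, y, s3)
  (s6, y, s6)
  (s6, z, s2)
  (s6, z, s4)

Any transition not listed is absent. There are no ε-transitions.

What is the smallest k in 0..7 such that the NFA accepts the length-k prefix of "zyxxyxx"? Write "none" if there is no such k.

Start in {s0}.
Read 'z': {s0} → {s0, s6}.
Read 'y': {s0, s6} → {s1, s3, s6}.
None of the earlier sets intersect F, but {s1, s3, s6} does.

2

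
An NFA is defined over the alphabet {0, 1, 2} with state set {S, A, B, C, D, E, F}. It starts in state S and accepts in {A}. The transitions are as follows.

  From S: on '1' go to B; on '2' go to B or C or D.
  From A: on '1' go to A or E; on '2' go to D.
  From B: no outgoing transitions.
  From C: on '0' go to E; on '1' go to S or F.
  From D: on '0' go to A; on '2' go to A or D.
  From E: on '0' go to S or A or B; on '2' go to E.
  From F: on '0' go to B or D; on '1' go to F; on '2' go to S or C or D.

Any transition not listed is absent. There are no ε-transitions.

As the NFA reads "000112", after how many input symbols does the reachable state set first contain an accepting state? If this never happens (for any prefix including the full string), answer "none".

none

Start in {S}.
Read '0': {S} → ∅.
The set is empty and remains empty for the remaining 5 symbols.
No reachable set along the way intersects F.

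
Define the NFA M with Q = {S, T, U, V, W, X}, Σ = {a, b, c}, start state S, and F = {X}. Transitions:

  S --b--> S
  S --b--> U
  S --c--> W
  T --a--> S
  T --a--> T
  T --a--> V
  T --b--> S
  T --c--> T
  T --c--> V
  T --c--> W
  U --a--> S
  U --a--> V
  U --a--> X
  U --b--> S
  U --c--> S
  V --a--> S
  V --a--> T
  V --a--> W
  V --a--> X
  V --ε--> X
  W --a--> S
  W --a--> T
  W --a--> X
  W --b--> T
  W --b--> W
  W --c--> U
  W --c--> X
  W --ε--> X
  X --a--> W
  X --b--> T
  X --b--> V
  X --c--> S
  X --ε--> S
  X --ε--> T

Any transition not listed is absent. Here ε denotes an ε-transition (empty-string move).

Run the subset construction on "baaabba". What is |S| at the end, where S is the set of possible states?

5

Start in {S}.
Read 'b': S→{S, U}; now {S, U}.
Read 'a': S→∅, U→{S, V, X}; union {S, V, X}; ε-closure = {S, T, V, X}.
Read 'a': S→∅, T→{S, T, V}, V→{S, T, W, X}, X→{W}; now {S, T, V, W, X}.
Read 'a': S→∅, T→{S, T, V}, V→{S, T, W, X}, W→{S, T, X}, X→{W}; now {S, T, V, W, X}.
Read 'b': S→{S, U}, T→{S}, V→∅, W→{T, W}, X→{T, V}; union {S, T, U, V, W}; ε-closure = {S, T, U, V, W, X}.
Read 'b': S→{S, U}, T→{S}, U→{S}, V→∅, W→{T, W}, X→{T, V}; union {S, T, U, V, W}; ε-closure = {S, T, U, V, W, X}.
Read 'a': S→∅, T→{S, T, V}, U→{S, V, X}, V→{S, T, W, X}, W→{S, T, X}, X→{W}; now {S, T, V, W, X}.
That set has 5 states.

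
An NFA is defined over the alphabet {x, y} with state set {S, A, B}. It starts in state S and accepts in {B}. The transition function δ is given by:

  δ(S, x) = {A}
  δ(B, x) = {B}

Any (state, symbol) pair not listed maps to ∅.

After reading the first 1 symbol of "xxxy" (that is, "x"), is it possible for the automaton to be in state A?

Yes

Start in {S}.
Read 'x': S→{A}; now {A}.
State A is in {A}.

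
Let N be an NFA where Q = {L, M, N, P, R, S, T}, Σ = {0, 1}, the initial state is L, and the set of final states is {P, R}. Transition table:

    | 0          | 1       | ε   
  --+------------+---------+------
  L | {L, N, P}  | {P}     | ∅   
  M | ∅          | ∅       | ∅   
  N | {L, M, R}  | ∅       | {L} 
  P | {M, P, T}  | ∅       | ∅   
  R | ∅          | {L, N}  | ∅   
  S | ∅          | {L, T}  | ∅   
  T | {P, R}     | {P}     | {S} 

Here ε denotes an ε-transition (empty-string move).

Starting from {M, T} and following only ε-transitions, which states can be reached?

{M, S, T}

Begin with {M, T}.
ε-move T → S; add S.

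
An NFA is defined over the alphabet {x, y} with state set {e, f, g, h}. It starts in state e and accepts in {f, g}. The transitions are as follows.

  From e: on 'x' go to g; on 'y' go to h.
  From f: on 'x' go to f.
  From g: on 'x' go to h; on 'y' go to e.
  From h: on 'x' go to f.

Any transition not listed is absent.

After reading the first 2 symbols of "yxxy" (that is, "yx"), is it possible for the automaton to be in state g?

No

Start in {e}.
Read 'y': e→{h}; now {h}.
Read 'x': h→{f}; now {f}.
State g is not in {f}.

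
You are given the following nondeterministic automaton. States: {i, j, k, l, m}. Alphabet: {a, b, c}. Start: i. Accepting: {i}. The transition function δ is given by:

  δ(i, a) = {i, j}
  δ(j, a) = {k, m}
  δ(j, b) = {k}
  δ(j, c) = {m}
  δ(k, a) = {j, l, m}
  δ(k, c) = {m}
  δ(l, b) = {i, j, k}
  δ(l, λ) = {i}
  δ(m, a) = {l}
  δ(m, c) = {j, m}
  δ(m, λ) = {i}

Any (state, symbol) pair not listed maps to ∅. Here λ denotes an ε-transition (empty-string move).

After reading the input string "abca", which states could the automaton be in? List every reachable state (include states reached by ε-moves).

Start in {i}.
Read 'a': i→{i, j}; now {i, j}.
Read 'b': i→∅, j→{k}; now {k}.
Read 'c': k→{m}; union {m}; ε-closure = {i, m}.
Read 'a': i→{i, j}, m→{l}; now {i, j, l}.

{i, j, l}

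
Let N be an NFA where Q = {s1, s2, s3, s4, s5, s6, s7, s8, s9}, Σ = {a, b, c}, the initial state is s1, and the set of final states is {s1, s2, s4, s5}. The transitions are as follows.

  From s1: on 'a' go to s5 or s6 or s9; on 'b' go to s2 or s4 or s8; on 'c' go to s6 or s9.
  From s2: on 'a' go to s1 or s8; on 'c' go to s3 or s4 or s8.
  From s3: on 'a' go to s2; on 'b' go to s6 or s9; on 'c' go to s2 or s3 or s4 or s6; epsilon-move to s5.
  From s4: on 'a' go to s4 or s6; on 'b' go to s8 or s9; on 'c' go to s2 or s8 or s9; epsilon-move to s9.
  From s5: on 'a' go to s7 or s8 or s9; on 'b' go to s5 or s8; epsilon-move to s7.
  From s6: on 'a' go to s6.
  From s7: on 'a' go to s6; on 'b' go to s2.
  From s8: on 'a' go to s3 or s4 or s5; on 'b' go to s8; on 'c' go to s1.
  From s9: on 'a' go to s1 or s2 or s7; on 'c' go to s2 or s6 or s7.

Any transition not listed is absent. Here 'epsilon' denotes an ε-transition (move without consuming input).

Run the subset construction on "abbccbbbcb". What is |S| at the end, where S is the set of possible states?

Start in {s1}.
Read 'a': s1→{s5, s6, s9}; union {s5, s6, s9}; ε-closure = {s5, s6, s7, s9}.
Read 'b': s5→{s5, s8}, s6→∅, s7→{s2}, s9→∅; union {s2, s5, s8}; ε-closure = {s2, s5, s7, s8}.
Read 'b': s2→∅, s5→{s5, s8}, s7→{s2}, s8→{s8}; union {s2, s5, s8}; ε-closure = {s2, s5, s7, s8}.
Read 'c': s2→{s3, s4, s8}, s5→∅, s7→∅, s8→{s1}; union {s1, s3, s4, s8}; ε-closure = {s1, s3, s4, s5, s7, s8, s9}.
Read 'c': s1→{s6, s9}, s3→{s2, s3, s4, s6}, s4→{s2, s8, s9}, s5→∅, s7→∅, s8→{s1}, s9→{s2, s6, s7}; union {s1, s2, s3, s4, s6, s7, s8, s9}; ε-closure = {s1, s2, s3, s4, s5, s6, s7, s8, s9}.
Read 'b': s1→{s2, s4, s8}, s2→∅, s3→{s6, s9}, s4→{s8, s9}, s5→{s5, s8}, s6→∅, s7→{s2}, s8→{s8}, s9→∅; union {s2, s4, s5, s6, s8, s9}; ε-closure = {s2, s4, s5, s6, s7, s8, s9}.
Read 'b': s2→∅, s4→{s8, s9}, s5→{s5, s8}, s6→∅, s7→{s2}, s8→{s8}, s9→∅; union {s2, s5, s8, s9}; ε-closure = {s2, s5, s7, s8, s9}.
Read 'b': s2→∅, s5→{s5, s8}, s7→{s2}, s8→{s8}, s9→∅; union {s2, s5, s8}; ε-closure = {s2, s5, s7, s8}.
Read 'c': s2→{s3, s4, s8}, s5→∅, s7→∅, s8→{s1}; union {s1, s3, s4, s8}; ε-closure = {s1, s3, s4, s5, s7, s8, s9}.
Read 'b': s1→{s2, s4, s8}, s3→{s6, s9}, s4→{s8, s9}, s5→{s5, s8}, s7→{s2}, s8→{s8}, s9→∅; union {s2, s4, s5, s6, s8, s9}; ε-closure = {s2, s4, s5, s6, s7, s8, s9}.
That set has 7 states.

7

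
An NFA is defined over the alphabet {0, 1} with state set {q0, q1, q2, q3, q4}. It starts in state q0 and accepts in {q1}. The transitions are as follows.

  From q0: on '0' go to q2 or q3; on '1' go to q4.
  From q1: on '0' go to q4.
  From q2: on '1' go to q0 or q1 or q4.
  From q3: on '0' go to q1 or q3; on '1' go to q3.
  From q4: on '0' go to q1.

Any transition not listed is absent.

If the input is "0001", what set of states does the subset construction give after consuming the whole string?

Start in {q0}.
Read '0': {q0} → {q2, q3}.
Read '0': {q2, q3} → {q1, q3}.
Read '0': {q1, q3} → {q1, q3, q4}.
Read '1': {q1, q3, q4} → {q3}.

{q3}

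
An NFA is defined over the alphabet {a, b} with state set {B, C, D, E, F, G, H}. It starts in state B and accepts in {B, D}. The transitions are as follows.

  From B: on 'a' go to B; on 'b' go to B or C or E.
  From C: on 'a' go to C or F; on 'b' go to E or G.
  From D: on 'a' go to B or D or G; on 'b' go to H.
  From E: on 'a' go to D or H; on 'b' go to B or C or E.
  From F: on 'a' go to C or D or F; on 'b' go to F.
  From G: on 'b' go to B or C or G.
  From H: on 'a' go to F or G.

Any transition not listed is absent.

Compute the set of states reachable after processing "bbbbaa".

Start in {B}.
Read 'b': B→{B, C, E}; now {B, C, E}.
Read 'b': B→{B, C, E}, C→{E, G}, E→{B, C, E}; now {B, C, E, G}.
Read 'b': B→{B, C, E}, C→{E, G}, E→{B, C, E}, G→{B, C, G}; now {B, C, E, G}.
Read 'b': B→{B, C, E}, C→{E, G}, E→{B, C, E}, G→{B, C, G}; now {B, C, E, G}.
Read 'a': B→{B}, C→{C, F}, E→{D, H}, G→∅; now {B, C, D, F, H}.
Read 'a': B→{B}, C→{C, F}, D→{B, D, G}, F→{C, D, F}, H→{F, G}; now {B, C, D, F, G}.

{B, C, D, F, G}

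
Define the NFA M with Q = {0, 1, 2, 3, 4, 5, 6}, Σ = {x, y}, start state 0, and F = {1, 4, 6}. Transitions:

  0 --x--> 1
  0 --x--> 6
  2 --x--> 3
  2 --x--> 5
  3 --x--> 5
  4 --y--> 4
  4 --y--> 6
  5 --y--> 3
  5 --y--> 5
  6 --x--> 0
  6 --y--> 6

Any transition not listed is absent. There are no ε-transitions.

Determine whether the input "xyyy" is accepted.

Start in {0}.
Read 'x': {0} → {1, 6}.
Read 'y': {1, 6} → {6}.
Read 'y': {6} → {6}.
Read 'y': {6} → {6}.
The final set {6} contains the accepting state 6.

Yes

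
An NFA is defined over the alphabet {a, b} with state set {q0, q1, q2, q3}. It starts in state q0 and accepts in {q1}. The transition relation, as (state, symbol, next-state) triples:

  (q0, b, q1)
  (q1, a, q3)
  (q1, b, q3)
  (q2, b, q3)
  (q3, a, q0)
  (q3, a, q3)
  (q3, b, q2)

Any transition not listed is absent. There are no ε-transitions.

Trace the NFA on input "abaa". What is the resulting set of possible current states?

Start in {q0}.
Read 'a': q0→∅; now ∅.
The set is empty and remains empty for the remaining 3 symbols.

∅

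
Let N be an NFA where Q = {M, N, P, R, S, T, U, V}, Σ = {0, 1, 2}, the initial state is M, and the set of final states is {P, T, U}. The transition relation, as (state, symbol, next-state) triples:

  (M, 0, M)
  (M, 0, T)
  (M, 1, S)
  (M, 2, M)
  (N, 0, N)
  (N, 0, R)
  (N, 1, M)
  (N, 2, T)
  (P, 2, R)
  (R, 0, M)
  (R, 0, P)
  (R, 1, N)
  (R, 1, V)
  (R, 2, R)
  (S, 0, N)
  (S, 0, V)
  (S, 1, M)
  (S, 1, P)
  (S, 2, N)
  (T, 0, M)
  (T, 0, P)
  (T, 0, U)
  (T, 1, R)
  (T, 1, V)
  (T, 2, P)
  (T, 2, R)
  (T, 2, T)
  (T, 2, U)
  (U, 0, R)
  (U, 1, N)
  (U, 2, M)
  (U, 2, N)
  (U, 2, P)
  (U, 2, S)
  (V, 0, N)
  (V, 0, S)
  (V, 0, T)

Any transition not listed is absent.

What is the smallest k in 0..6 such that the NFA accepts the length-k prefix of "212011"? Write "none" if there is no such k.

none

Start in {M}.
Read '2': {M} → {M}.
Read '1': {M} → {S}.
Read '2': {S} → {N}.
Read '0': {N} → {N, R}.
Read '1': {N, R} → {M, N, V}.
Read '1': {M, N, V} → {M, S}.
No reachable set along the way intersects F.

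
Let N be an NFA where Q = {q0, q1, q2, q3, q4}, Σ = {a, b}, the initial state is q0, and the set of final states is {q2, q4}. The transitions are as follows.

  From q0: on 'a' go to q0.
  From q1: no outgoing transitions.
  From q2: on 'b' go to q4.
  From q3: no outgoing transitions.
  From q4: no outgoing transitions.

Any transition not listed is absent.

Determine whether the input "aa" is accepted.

Start in {q0}.
Read 'a': q0→{q0}; now {q0}.
Read 'a': q0→{q0}; now {q0}.
The final set {q0} contains no accepting state.

No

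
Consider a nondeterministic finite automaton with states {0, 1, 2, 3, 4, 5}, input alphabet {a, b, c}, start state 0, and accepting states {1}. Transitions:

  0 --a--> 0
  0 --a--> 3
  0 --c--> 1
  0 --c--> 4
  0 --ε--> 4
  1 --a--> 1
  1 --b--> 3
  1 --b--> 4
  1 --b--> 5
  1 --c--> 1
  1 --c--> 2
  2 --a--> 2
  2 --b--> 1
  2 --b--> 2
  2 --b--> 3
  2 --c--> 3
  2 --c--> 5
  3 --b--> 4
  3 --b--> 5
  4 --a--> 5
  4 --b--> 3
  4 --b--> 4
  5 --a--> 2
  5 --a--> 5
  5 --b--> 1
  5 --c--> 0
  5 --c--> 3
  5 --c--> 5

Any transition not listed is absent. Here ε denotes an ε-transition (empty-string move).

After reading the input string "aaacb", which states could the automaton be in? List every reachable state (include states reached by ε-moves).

{1, 3, 4, 5}

Start: ε-closure({0}) = {0, 4}.
Read 'a': 0→{0, 3}, 4→{5}; union {0, 3, 5}; ε-closure = {0, 3, 4, 5}.
Read 'a': 0→{0, 3}, 3→∅, 4→{5}, 5→{2, 5}; union {0, 2, 3, 5}; ε-closure = {0, 2, 3, 4, 5}.
Read 'a': 0→{0, 3}, 2→{2}, 3→∅, 4→{5}, 5→{2, 5}; union {0, 2, 3, 5}; ε-closure = {0, 2, 3, 4, 5}.
Read 'c': 0→{1, 4}, 2→{3, 5}, 3→∅, 4→∅, 5→{0, 3, 5}; now {0, 1, 3, 4, 5}.
Read 'b': 0→∅, 1→{3, 4, 5}, 3→{4, 5}, 4→{3, 4}, 5→{1}; now {1, 3, 4, 5}.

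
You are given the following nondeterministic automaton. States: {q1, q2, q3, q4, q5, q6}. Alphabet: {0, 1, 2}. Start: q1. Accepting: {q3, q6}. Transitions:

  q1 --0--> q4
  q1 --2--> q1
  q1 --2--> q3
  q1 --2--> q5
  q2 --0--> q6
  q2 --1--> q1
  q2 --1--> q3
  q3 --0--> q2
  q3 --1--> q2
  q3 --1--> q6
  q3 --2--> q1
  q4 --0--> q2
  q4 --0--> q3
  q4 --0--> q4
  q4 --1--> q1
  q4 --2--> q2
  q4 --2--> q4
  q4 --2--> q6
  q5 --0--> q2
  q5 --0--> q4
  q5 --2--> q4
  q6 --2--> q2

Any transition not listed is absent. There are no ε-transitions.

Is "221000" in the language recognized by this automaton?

Yes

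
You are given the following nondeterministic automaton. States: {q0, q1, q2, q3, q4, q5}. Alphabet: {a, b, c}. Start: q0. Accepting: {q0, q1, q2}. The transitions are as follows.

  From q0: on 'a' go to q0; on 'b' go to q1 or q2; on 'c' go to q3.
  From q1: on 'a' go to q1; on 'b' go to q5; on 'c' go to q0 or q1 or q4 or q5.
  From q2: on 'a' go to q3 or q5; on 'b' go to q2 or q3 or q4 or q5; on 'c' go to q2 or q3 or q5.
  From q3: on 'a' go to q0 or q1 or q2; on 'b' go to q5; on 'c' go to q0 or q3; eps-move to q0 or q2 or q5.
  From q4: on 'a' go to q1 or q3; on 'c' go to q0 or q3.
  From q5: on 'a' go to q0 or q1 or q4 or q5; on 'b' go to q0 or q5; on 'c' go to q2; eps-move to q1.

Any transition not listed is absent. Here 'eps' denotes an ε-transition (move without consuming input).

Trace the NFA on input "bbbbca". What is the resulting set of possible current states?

{q0, q1, q2, q3, q4, q5}

Start in {q0}.
Read 'b': q0→{q1, q2}; now {q1, q2}.
Read 'b': q1→{q5}, q2→{q2, q3, q4, q5}; union {q2, q3, q4, q5}; ε-closure = {q0, q1, q2, q3, q4, q5}.
Read 'b': q0→{q1, q2}, q1→{q5}, q2→{q2, q3, q4, q5}, q3→{q5}, q4→∅, q5→{q0, q5}; now {q0, q1, q2, q3, q4, q5}.
Read 'b': q0→{q1, q2}, q1→{q5}, q2→{q2, q3, q4, q5}, q3→{q5}, q4→∅, q5→{q0, q5}; now {q0, q1, q2, q3, q4, q5}.
Read 'c': q0→{q3}, q1→{q0, q1, q4, q5}, q2→{q2, q3, q5}, q3→{q0, q3}, q4→{q0, q3}, q5→{q2}; now {q0, q1, q2, q3, q4, q5}.
Read 'a': q0→{q0}, q1→{q1}, q2→{q3, q5}, q3→{q0, q1, q2}, q4→{q1, q3}, q5→{q0, q1, q4, q5}; now {q0, q1, q2, q3, q4, q5}.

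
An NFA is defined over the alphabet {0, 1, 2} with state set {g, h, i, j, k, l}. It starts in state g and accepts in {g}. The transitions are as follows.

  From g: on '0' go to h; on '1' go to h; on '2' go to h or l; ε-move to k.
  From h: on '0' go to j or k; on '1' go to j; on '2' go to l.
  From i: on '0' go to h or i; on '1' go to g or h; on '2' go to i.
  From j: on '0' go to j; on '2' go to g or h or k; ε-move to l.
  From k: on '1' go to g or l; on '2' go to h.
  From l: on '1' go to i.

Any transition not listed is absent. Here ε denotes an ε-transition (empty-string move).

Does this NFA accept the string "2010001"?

Yes

Start: ε-closure({g}) = {g, k}.
Read '2': {g, k} → {h, l}.
Read '0': {h, l} → {j, k, l}.
Read '1': {j, k, l} → {g, i, k, l}.
Read '0': {g, i, k, l} → {h, i}.
Read '0': {h, i} → {h, i, j, k, l}.
Read '0': {h, i, j, k, l} → {h, i, j, k, l}.
Read '1': {h, i, j, k, l} → {g, h, i, j, k, l}.
The final set {g, h, i, j, k, l} contains the accepting state g.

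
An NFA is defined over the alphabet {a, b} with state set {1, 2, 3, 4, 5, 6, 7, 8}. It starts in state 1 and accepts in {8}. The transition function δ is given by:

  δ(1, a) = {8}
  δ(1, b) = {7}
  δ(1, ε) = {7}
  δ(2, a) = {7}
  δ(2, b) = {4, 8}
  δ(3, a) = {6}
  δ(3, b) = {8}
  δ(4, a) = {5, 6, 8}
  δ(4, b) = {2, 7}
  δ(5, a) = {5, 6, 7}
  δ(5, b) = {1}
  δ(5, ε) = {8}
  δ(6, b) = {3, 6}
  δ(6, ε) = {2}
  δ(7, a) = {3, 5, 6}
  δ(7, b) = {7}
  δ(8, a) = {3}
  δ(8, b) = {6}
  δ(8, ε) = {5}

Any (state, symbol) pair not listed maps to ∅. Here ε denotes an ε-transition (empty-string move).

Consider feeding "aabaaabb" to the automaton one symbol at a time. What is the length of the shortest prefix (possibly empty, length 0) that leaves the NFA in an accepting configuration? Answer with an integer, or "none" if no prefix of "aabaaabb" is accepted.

Start: ε-closure({1}) = {1, 7}.
Read 'a': 1→{8}, 7→{3, 5, 6}; union {3, 5, 6, 8}; ε-closure = {2, 3, 5, 6, 8}.
None of the earlier sets intersect F, but {2, 3, 5, 6, 8} does.

1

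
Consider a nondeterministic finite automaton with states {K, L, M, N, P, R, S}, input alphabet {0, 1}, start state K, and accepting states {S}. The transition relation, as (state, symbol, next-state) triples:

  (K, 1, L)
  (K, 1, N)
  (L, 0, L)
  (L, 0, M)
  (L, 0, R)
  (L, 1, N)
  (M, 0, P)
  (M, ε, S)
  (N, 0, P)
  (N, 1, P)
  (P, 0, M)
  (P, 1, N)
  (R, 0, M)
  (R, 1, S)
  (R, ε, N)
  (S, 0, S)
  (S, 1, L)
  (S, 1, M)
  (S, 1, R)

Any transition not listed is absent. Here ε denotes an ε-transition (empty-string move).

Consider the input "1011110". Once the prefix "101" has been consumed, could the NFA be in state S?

Start in {K}.
Read '1': {K} → {L, N}.
Read '0': {L, N} → {L, M, N, P, R, S}.
Read '1': {L, M, N, P, R, S} → {L, M, N, P, R, S}.
State S is in {L, M, N, P, R, S}.

Yes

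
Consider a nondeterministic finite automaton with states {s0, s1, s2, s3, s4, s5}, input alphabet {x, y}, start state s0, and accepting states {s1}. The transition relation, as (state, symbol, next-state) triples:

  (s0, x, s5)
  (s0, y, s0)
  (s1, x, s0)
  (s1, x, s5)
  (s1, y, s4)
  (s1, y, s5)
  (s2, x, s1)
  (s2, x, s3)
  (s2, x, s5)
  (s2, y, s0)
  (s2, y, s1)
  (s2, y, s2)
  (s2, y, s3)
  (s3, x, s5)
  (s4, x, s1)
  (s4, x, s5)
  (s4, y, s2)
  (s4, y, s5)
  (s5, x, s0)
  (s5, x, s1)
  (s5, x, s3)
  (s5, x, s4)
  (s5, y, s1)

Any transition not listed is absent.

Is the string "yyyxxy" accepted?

No

Start in {s0}.
Read 'y': s0→{s0}; now {s0}.
Read 'y': s0→{s0}; now {s0}.
Read 'y': s0→{s0}; now {s0}.
Read 'x': s0→{s5}; now {s5}.
Read 'x': s5→{s0, s1, s3, s4}; now {s0, s1, s3, s4}.
Read 'y': s0→{s0}, s1→{s4, s5}, s3→∅, s4→{s2, s5}; now {s0, s2, s4, s5}.
The final set {s0, s2, s4, s5} contains no accepting state.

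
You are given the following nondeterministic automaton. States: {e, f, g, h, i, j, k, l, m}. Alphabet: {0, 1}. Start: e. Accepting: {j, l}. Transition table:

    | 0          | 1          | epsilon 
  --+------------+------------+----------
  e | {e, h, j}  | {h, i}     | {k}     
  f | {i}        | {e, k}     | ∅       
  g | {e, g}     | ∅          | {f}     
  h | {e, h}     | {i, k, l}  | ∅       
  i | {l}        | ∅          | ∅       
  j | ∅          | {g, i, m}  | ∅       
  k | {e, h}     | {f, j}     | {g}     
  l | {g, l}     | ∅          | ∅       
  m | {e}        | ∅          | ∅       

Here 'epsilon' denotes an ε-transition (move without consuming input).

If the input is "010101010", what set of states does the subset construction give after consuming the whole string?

Start: ε-closure({e}) = {e, f, g, k}.
Read '0': e→{e, h, j}, f→{i}, g→{e, g}, k→{e, h}; union {e, g, h, i, j}; ε-closure = {e, f, g, h, i, j, k}.
Read '1': e→{h, i}, f→{e, k}, g→∅, h→{i, k, l}, i→∅, j→{g, i, m}, k→{f, j}; now {e, f, g, h, i, j, k, l, m}.
Read '0': e→{e, h, j}, f→{i}, g→{e, g}, h→{e, h}, i→{l}, j→∅, k→{e, h}, l→{g, l}, m→{e}; union {e, g, h, i, j, l}; ε-closure = {e, f, g, h, i, j, k, l}.
Read '1': e→{h, i}, f→{e, k}, g→∅, h→{i, k, l}, i→∅, j→{g, i, m}, k→{f, j}, l→∅; now {e, f, g, h, i, j, k, l, m}.
Read '0': e→{e, h, j}, f→{i}, g→{e, g}, h→{e, h}, i→{l}, j→∅, k→{e, h}, l→{g, l}, m→{e}; union {e, g, h, i, j, l}; ε-closure = {e, f, g, h, i, j, k, l}.
Read '1': e→{h, i}, f→{e, k}, g→∅, h→{i, k, l}, i→∅, j→{g, i, m}, k→{f, j}, l→∅; now {e, f, g, h, i, j, k, l, m}.
Read '0': e→{e, h, j}, f→{i}, g→{e, g}, h→{e, h}, i→{l}, j→∅, k→{e, h}, l→{g, l}, m→{e}; union {e, g, h, i, j, l}; ε-closure = {e, f, g, h, i, j, k, l}.
Read '1': e→{h, i}, f→{e, k}, g→∅, h→{i, k, l}, i→∅, j→{g, i, m}, k→{f, j}, l→∅; now {e, f, g, h, i, j, k, l, m}.
Read '0': e→{e, h, j}, f→{i}, g→{e, g}, h→{e, h}, i→{l}, j→∅, k→{e, h}, l→{g, l}, m→{e}; union {e, g, h, i, j, l}; ε-closure = {e, f, g, h, i, j, k, l}.

{e, f, g, h, i, j, k, l}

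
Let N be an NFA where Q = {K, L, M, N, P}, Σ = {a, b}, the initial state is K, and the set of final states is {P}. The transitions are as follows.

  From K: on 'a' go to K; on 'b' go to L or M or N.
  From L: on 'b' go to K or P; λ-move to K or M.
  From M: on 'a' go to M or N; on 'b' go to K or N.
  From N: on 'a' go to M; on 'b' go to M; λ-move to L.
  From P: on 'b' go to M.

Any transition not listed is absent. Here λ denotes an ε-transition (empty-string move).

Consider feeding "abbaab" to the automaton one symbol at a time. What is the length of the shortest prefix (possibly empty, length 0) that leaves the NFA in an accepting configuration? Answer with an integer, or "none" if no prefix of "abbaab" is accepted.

Start in {K}.
Read 'a': K→{K}; now {K}.
Read 'b': K→{L, M, N}; union {L, M, N}; ε-closure = {K, L, M, N}.
Read 'b': K→{L, M, N}, L→{K, P}, M→{K, N}, N→{M}; now {K, L, M, N, P}.
None of the earlier sets intersect F, but {K, L, M, N, P} does.

3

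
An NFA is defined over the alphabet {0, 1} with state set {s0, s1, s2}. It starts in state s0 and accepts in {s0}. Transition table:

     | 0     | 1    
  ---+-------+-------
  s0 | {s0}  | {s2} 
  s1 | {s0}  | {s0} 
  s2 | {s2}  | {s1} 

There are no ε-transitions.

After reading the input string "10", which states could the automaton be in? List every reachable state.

{s2}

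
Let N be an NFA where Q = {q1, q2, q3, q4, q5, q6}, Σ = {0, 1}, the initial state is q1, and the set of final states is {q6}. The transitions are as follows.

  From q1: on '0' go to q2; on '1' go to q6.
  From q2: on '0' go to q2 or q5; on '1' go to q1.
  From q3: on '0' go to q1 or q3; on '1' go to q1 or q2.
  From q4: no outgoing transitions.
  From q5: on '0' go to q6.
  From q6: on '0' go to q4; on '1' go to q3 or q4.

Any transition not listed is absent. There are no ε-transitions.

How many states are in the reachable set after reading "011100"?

3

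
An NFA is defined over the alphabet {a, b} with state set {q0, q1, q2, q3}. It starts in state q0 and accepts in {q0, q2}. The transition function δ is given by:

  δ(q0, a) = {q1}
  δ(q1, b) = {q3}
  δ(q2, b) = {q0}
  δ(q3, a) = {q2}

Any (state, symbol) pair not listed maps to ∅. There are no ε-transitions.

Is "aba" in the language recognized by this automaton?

Yes

Start in {q0}.
Read 'a': {q0} → {q1}.
Read 'b': {q1} → {q3}.
Read 'a': {q3} → {q2}.
The final set {q2} contains the accepting state q2.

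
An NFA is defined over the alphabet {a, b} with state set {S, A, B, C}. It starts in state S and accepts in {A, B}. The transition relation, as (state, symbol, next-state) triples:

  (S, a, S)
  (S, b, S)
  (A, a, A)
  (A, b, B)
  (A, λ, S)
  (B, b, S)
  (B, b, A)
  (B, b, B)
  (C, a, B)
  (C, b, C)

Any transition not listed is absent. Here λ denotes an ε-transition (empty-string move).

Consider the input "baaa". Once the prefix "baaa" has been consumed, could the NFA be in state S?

Start in {S}.
Read 'b': {S} → {S}.
Read 'a': {S} → {S}.
Read 'a': {S} → {S}.
Read 'a': {S} → {S}.
State S is in {S}.

Yes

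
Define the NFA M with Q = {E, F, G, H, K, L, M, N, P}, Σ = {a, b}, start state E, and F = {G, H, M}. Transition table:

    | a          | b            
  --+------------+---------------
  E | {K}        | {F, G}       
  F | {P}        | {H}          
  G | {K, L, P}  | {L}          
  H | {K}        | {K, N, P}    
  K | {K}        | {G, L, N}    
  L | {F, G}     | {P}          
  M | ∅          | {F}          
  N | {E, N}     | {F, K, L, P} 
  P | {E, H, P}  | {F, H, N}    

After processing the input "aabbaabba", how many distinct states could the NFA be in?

8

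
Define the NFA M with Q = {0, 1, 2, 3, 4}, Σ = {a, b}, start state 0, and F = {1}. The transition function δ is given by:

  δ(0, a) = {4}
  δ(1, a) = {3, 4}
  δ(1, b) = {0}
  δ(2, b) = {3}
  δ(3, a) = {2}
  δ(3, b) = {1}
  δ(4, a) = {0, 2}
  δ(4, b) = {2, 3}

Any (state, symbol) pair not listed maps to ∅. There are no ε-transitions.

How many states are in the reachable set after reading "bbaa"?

0

Start in {0}.
Read 'b': 0→∅; now ∅.
The set is empty and remains empty for the remaining 3 symbols.
That set has 0 states.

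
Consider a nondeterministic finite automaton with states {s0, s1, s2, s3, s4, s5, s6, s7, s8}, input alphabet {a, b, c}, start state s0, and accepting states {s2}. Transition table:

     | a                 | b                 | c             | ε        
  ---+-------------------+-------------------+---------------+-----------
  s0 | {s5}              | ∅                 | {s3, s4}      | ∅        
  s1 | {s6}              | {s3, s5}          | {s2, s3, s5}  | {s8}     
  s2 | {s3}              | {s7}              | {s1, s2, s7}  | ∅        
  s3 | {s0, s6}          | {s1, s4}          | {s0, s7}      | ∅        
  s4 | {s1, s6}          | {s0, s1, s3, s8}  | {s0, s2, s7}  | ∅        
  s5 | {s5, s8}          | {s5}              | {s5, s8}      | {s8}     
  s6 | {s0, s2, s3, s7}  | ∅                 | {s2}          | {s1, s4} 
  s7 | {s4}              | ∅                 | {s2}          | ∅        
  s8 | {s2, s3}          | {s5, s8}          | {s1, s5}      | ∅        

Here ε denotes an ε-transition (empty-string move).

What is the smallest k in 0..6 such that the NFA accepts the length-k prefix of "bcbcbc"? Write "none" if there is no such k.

none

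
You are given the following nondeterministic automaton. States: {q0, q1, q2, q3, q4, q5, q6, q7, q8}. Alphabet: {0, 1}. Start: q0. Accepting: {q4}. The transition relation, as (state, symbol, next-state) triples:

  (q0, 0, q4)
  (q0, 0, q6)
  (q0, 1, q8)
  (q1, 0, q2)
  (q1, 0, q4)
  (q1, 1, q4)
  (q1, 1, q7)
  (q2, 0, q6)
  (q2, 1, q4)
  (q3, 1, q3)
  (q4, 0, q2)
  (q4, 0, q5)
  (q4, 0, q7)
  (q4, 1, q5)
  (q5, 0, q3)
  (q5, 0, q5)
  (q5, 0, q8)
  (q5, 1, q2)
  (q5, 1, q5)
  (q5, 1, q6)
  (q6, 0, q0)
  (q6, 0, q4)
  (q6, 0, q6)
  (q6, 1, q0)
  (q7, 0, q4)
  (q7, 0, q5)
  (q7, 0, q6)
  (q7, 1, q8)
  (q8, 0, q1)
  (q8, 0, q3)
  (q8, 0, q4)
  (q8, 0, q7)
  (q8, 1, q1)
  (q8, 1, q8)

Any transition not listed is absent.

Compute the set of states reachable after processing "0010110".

Start in {q0}.
Read '0': {q0} → {q4, q6}.
Read '0': {q4, q6} → {q0, q2, q4, q5, q6, q7}.
Read '1': {q0, q2, q4, q5, q6, q7} → {q0, q2, q4, q5, q6, q8}.
Read '0': {q0, q2, q4, q5, q6, q8} → {q0, q1, q2, q3, q4, q5, q6, q7, q8}.
Read '1': {q0, q1, q2, q3, q4, q5, q6, q7, q8} → {q0, q1, q2, q3, q4, q5, q6, q7, q8}.
Read '1': {q0, q1, q2, q3, q4, q5, q6, q7, q8} → {q0, q1, q2, q3, q4, q5, q6, q7, q8}.
Read '0': {q0, q1, q2, q3, q4, q5, q6, q7, q8} → {q0, q1, q2, q3, q4, q5, q6, q7, q8}.

{q0, q1, q2, q3, q4, q5, q6, q7, q8}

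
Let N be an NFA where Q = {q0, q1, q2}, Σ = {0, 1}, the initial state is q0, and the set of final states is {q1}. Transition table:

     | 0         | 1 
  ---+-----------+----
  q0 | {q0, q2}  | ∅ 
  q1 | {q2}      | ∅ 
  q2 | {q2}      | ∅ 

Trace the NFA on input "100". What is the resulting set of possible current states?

Start in {q0}.
Read '1': {q0} → ∅.
The set is empty and remains empty for the remaining 2 symbols.

∅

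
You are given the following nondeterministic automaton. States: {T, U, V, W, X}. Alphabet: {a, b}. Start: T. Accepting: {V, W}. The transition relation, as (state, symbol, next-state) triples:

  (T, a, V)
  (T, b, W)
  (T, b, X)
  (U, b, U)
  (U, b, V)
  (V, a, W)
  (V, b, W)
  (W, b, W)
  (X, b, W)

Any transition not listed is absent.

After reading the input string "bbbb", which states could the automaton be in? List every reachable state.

{W}

Start in {T}.
Read 'b': T→{W, X}; now {W, X}.
Read 'b': W→{W}, X→{W}; now {W}.
Read 'b': W→{W}; now {W}.
Read 'b': W→{W}; now {W}.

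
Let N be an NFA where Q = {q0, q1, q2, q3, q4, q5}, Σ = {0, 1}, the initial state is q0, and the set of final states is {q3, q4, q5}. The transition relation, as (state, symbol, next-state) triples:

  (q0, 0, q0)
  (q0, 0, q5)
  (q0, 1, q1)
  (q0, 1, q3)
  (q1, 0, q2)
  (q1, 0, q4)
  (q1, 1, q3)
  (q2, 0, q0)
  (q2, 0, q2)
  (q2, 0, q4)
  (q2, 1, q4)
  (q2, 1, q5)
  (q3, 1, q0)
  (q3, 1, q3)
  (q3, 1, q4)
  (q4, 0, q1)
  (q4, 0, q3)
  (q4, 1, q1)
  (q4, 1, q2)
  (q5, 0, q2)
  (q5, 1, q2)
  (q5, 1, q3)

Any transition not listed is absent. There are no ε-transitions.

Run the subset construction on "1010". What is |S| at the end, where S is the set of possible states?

5

Start in {q0}.
Read '1': {q0} → {q1, q3}.
Read '0': {q1, q3} → {q2, q4}.
Read '1': {q2, q4} → {q1, q2, q4, q5}.
Read '0': {q1, q2, q4, q5} → {q0, q1, q2, q3, q4}.
That set has 5 states.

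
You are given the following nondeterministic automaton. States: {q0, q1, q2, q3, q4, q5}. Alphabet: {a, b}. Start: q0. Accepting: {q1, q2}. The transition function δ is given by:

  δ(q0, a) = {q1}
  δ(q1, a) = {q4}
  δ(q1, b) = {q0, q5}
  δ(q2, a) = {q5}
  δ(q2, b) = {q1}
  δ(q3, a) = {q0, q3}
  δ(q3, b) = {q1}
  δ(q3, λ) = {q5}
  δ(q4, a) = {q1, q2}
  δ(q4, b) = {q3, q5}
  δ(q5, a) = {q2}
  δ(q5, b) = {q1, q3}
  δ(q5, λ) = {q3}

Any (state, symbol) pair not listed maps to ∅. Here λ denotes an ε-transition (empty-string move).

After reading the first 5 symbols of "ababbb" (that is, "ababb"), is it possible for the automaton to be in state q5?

Yes

Start in {q0}.
Read 'a': q0→{q1}; now {q1}.
Read 'b': q1→{q0, q5}; union {q0, q5}; ε-closure = {q0, q3, q5}.
Read 'a': q0→{q1}, q3→{q0, q3}, q5→{q2}; union {q0, q1, q2, q3}; ε-closure = {q0, q1, q2, q3, q5}.
Read 'b': q0→∅, q1→{q0, q5}, q2→{q1}, q3→{q1}, q5→{q1, q3}; now {q0, q1, q3, q5}.
Read 'b': q0→∅, q1→{q0, q5}, q3→{q1}, q5→{q1, q3}; now {q0, q1, q3, q5}.
State q5 is in {q0, q1, q3, q5}.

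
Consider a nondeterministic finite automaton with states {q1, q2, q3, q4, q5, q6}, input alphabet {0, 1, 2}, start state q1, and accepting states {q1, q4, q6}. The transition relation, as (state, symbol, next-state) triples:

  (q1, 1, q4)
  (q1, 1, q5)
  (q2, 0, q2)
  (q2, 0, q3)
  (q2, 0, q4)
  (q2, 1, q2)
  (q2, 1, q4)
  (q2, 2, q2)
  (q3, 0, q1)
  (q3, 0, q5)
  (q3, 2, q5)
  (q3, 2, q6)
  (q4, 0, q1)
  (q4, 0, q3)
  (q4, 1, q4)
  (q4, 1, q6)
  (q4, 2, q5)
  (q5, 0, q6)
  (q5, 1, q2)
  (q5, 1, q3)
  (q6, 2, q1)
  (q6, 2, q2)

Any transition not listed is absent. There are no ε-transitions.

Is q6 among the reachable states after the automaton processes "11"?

Start in {q1}.
Read '1': q1→{q4, q5}; now {q4, q5}.
Read '1': q4→{q4, q6}, q5→{q2, q3}; now {q2, q3, q4, q6}.
State q6 is in {q2, q3, q4, q6}.

Yes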